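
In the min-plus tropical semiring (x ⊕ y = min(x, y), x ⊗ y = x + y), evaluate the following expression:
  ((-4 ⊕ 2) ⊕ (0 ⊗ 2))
((-4 ⊕ 2) ⊕ (0 ⊗ 2)) = -4

Expand innermost to outermost. Recall ⊕ takes the minimum of its arguments and ⊗ takes their sum. Working out the expression ((-4 ⊕ 2) ⊕ (0 ⊗ 2)) gives -4.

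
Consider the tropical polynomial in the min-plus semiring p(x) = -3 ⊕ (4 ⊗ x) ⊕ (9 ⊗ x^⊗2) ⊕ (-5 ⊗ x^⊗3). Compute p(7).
p(7) = -3

A tropical monomial a ⊗ x^⊗i evaluates to a + i · x. Evaluating each term at x = 7:
  Term 0 contributes -3 + 0 · 7 = -3
  Term 1 contributes 4 + 1 · 7 = 11
  Term 2 contributes 9 + 2 · 7 = 23
  Term 3 contributes -5 + 3 · 7 = 16
p(7) = ⊕ of these = min[-3, 11, 23, 16] = -3.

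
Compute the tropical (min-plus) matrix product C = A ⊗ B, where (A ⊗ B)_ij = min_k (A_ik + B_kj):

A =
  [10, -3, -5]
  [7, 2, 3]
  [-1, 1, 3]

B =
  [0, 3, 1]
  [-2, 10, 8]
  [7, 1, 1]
A ⊗ B =
  [-5, -4, -4]
  [0, 4, 4]
  [-1, 2, 0]

Apply the min-plus product entry-by-entry:
  C[0][0] = min over k of (A[0][0] + B[0][0] = 10 + 0 = 10, A[0][1] + B[1][0] = -3 + -2 = -5, A[0][2] + B[2][0] = -5 + 7 = 2) = -5 (attained at k = 1)
  C[0][1] = min over k of (A[0][0] + B[0][1] = 10 + 3 = 13, A[0][1] + B[1][1] = -3 + 10 = 7, A[0][2] + B[2][1] = -5 + 1 = -4) = -4 (attained at k = 2)
  C[0][2] = min over k of (A[0][0] + B[0][2] = 10 + 1 = 11, A[0][1] + B[1][2] = -3 + 8 = 5, A[0][2] + B[2][2] = -5 + 1 = -4) = -4 (attained at k = 2)
  C[1][0] = min over k of (A[1][0] + B[0][0] = 7 + 0 = 7, A[1][1] + B[1][0] = 2 + -2 = 0, A[1][2] + B[2][0] = 3 + 7 = 10) = 0 (attained at k = 1)
  C[1][1] = min over k of (A[1][0] + B[0][1] = 7 + 3 = 10, A[1][1] + B[1][1] = 2 + 10 = 12, A[1][2] + B[2][1] = 3 + 1 = 4) = 4 (attained at k = 2)
  C[1][2] = min over k of (A[1][0] + B[0][2] = 7 + 1 = 8, A[1][1] + B[1][2] = 2 + 8 = 10, A[1][2] + B[2][2] = 3 + 1 = 4) = 4 (attained at k = 2)
  C[2][0] = min over k of (A[2][0] + B[0][0] = -1 + 0 = -1, A[2][1] + B[1][0] = 1 + -2 = -1, A[2][2] + B[2][0] = 3 + 7 = 10) = -1 (attained at k = 0)
  C[2][1] = min over k of (A[2][0] + B[0][1] = -1 + 3 = 2, A[2][1] + B[1][1] = 1 + 10 = 11, A[2][2] + B[2][1] = 3 + 1 = 4) = 2 (attained at k = 0)
  C[2][2] = min over k of (A[2][0] + B[0][2] = -1 + 1 = 0, A[2][1] + B[1][2] = 1 + 8 = 9, A[2][2] + B[2][2] = 3 + 1 = 4) = 0 (attained at k = 0)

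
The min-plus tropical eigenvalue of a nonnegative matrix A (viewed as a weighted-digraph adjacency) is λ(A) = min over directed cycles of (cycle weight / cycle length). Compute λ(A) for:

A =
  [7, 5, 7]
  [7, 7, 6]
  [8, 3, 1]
λ(A) = 1

Enumerate directed cycles and compute their means (weight / length). Sample:
  cycle 0 → 0: weight = 7, length = 1, mean = 7/1 ≈ 7.000
  cycle 1 → 1: weight = 7, length = 1, mean = 7/1 ≈ 7.000
  cycle 2 → 2: weight = 1, length = 1, mean = 1/1 ≈ 1.000
  cycle 0 → 1 → 0: weight = 12, length = 2, mean = 12/2 ≈ 6.000
  cycle 0 → 2 → 0: weight = 15, length = 2, mean = 15/2 ≈ 7.500
  cycle 1 → 0 → 1: weight = 12, length = 2, mean = 12/2 ≈ 6.000
Minimum mean = 1.000, attained e.g. along the cycle 2 → 2 with weight 1 and length 1. So λ(A) = 1/1 = 1.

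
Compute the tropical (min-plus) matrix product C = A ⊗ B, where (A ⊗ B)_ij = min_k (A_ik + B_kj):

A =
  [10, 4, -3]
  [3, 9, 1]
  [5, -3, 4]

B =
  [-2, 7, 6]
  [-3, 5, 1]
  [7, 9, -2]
A ⊗ B =
  [1, 6, -5]
  [1, 10, -1]
  [-6, 2, -2]

Apply the min-plus product entry-by-entry:
  C[0][0] = min over k of (A[0][0] + B[0][0] = 10 + -2 = 8, A[0][1] + B[1][0] = 4 + -3 = 1, A[0][2] + B[2][0] = -3 + 7 = 4) = 1 (attained at k = 1)
  C[0][1] = min over k of (A[0][0] + B[0][1] = 10 + 7 = 17, A[0][1] + B[1][1] = 4 + 5 = 9, A[0][2] + B[2][1] = -3 + 9 = 6) = 6 (attained at k = 2)
  C[0][2] = min over k of (A[0][0] + B[0][2] = 10 + 6 = 16, A[0][1] + B[1][2] = 4 + 1 = 5, A[0][2] + B[2][2] = -3 + -2 = -5) = -5 (attained at k = 2)
  C[1][0] = min over k of (A[1][0] + B[0][0] = 3 + -2 = 1, A[1][1] + B[1][0] = 9 + -3 = 6, A[1][2] + B[2][0] = 1 + 7 = 8) = 1 (attained at k = 0)
  C[1][1] = min over k of (A[1][0] + B[0][1] = 3 + 7 = 10, A[1][1] + B[1][1] = 9 + 5 = 14, A[1][2] + B[2][1] = 1 + 9 = 10) = 10 (attained at k = 0)
  C[1][2] = min over k of (A[1][0] + B[0][2] = 3 + 6 = 9, A[1][1] + B[1][2] = 9 + 1 = 10, A[1][2] + B[2][2] = 1 + -2 = -1) = -1 (attained at k = 2)
  C[2][0] = min over k of (A[2][0] + B[0][0] = 5 + -2 = 3, A[2][1] + B[1][0] = -3 + -3 = -6, A[2][2] + B[2][0] = 4 + 7 = 11) = -6 (attained at k = 1)
  C[2][1] = min over k of (A[2][0] + B[0][1] = 5 + 7 = 12, A[2][1] + B[1][1] = -3 + 5 = 2, A[2][2] + B[2][1] = 4 + 9 = 13) = 2 (attained at k = 1)
  C[2][2] = min over k of (A[2][0] + B[0][2] = 5 + 6 = 11, A[2][1] + B[1][2] = -3 + 1 = -2, A[2][2] + B[2][2] = 4 + -2 = 2) = -2 (attained at k = 1)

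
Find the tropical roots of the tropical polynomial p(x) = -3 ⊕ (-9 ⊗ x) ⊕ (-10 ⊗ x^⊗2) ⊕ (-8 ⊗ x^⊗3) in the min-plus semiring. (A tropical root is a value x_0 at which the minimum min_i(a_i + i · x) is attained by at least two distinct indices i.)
Roots: {-2, 1, 6}

Each tropical root is a break point of the lower envelope of the lines y = a_i + i · x (there are 4 lines, with slopes 0, 1, ..., 3). Only the lines that attain the minimum somewhere contribute to roots; other lines are dominated. Here the surviving (envelope) indices are i = 3, i = 2, i = 1, i = 0.
Intersections between consecutive envelope lines give the roots: for adjacent envelope indices i < j the intersection is x = (a_i − a_j) / (j − i). Reading off the sorted break points: {-2, 1, 6}.
Verification: at each break x_0, at least two indices attain the minimum of min_i(a_i + i · x_0).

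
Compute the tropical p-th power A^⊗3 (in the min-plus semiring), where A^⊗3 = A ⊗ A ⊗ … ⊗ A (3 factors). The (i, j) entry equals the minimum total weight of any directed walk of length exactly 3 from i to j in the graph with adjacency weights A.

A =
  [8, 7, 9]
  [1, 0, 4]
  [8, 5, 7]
A^⊗3 =
  [8, 7, 11]
  [1, 0, 4]
  [6, 5, 9]

Each entry (A^⊗3)_ij equals the minimum over all length-3 walks i = v_0 → v_1 → … → v_3 = j of Σ_t A[v_t][v_{t+1}]. For example, for (i, j) = (0, 2) we minimise over 9 possible intermediate vertex sequences; the minimum is 11, attained along the walk 0 → 1 → 1 → 2.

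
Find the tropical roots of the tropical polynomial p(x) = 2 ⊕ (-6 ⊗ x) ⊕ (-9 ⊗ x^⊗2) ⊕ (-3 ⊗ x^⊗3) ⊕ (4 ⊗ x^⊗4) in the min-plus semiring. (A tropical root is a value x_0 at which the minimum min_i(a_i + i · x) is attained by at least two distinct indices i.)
Roots: {-7, -6, 3, 8}

Each tropical root is a break point of the lower envelope of the lines y = a_i + i · x (there are 5 lines, with slopes 0, 1, ..., 4). Only the lines that attain the minimum somewhere contribute to roots; other lines are dominated. Here the surviving (envelope) indices are i = 4, i = 3, i = 2, i = 1, i = 0.
Intersections between consecutive envelope lines give the roots: for adjacent envelope indices i < j the intersection is x = (a_i − a_j) / (j − i). Reading off the sorted break points: {-7, -6, 3, 8}.
Verification: at each break x_0, at least two indices attain the minimum of min_i(a_i + i · x_0).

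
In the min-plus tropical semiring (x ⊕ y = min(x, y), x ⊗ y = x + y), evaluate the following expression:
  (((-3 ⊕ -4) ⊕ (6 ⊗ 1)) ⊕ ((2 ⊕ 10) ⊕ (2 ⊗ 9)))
(((-3 ⊕ -4) ⊕ (6 ⊗ 1)) ⊕ ((2 ⊕ 10) ⊕ (2 ⊗ 9))) = -4

Expand innermost to outermost. Recall ⊕ takes the minimum of its arguments and ⊗ takes their sum. Working out the expression (((-3 ⊕ -4) ⊕ (6 ⊗ 1)) ⊕ ((2 ⊕ 10) ⊕ (2 ⊗ 9))) gives -4.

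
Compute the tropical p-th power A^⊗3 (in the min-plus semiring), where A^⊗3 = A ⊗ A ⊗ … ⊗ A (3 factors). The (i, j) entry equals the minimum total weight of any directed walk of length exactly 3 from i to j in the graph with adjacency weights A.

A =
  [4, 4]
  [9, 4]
A^⊗3 =
  [12, 12]
  [17, 12]

Each entry (A^⊗3)_ij equals the minimum over all length-3 walks i = v_0 → v_1 → … → v_3 = j of Σ_t A[v_t][v_{t+1}]. For example, for (i, j) = (0, 1) we minimise over 4 possible intermediate vertex sequences; the minimum is 12, attained along the walk 0 → 0 → 0 → 1.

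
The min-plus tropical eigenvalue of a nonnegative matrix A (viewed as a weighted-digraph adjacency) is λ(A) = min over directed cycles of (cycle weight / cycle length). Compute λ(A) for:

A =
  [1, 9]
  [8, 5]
λ(A) = 1

Enumerate directed cycles and compute their means (weight / length). Sample:
  cycle 0 → 0: weight = 1, length = 1, mean = 1/1 ≈ 1.000
  cycle 1 → 1: weight = 5, length = 1, mean = 5/1 ≈ 5.000
  cycle 0 → 1 → 0: weight = 17, length = 2, mean = 17/2 ≈ 8.500
  cycle 1 → 0 → 1: weight = 17, length = 2, mean = 17/2 ≈ 8.500
Minimum mean = 1.000, attained e.g. along the cycle 0 → 0 with weight 1 and length 1. So λ(A) = 1/1 = 1.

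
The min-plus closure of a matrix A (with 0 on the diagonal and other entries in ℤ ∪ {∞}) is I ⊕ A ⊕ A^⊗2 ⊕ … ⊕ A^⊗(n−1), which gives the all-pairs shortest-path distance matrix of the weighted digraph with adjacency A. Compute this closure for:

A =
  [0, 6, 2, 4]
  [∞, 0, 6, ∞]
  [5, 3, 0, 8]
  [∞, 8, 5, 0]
Closure =
  [0, 5, 2, 4]
  [11, 0, 6, 14]
  [5, 3, 0, 8]
  [10, 8, 5, 0]

This is the Floyd-Warshall all-pairs shortest-path computation. For each intermediate vertex k = 0, 1, …, 3, update dist[i][j] ← min(dist[i][j], dist[i][k] + dist[k][j]). The final matrix gives, for each (i, j), the minimum total weight of any directed path from i to j (possibly empty when i = j).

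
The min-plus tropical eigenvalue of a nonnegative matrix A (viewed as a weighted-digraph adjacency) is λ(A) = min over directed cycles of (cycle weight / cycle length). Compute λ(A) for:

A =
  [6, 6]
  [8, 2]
λ(A) = 2

Enumerate directed cycles and compute their means (weight / length). Sample:
  cycle 0 → 0: weight = 6, length = 1, mean = 6/1 ≈ 6.000
  cycle 1 → 1: weight = 2, length = 1, mean = 2/1 ≈ 2.000
  cycle 0 → 1 → 0: weight = 14, length = 2, mean = 14/2 ≈ 7.000
  cycle 1 → 0 → 1: weight = 14, length = 2, mean = 14/2 ≈ 7.000
Minimum mean = 2.000, attained e.g. along the cycle 1 → 1 with weight 2 and length 1. So λ(A) = 2/1 = 2.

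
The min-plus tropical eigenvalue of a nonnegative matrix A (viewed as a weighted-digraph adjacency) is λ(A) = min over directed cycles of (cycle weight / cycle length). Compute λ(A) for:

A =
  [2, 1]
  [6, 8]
λ(A) = 2

Enumerate directed cycles and compute their means (weight / length). Sample:
  cycle 0 → 0: weight = 2, length = 1, mean = 2/1 ≈ 2.000
  cycle 1 → 1: weight = 8, length = 1, mean = 8/1 ≈ 8.000
  cycle 0 → 1 → 0: weight = 7, length = 2, mean = 7/2 ≈ 3.500
  cycle 1 → 0 → 1: weight = 7, length = 2, mean = 7/2 ≈ 3.500
Minimum mean = 2.000, attained e.g. along the cycle 0 → 0 with weight 2 and length 1. So λ(A) = 2/1 = 2.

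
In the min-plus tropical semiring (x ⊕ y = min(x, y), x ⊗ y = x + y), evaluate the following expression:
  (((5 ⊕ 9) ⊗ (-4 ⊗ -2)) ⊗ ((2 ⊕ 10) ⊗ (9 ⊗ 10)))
(((5 ⊕ 9) ⊗ (-4 ⊗ -2)) ⊗ ((2 ⊕ 10) ⊗ (9 ⊗ 10))) = 20

Expand innermost to outermost. Recall ⊕ takes the minimum of its arguments and ⊗ takes their sum. Working out the expression (((5 ⊕ 9) ⊗ (-4 ⊗ -2)) ⊗ ((2 ⊕ 10) ⊗ (9 ⊗ 10))) gives 20.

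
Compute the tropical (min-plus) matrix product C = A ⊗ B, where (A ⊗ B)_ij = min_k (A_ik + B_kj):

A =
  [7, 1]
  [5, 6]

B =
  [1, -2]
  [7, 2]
A ⊗ B =
  [8, 3]
  [6, 3]

Apply the min-plus product entry-by-entry:
  C[0][0] = min over k of (A[0][0] + B[0][0] = 7 + 1 = 8, A[0][1] + B[1][0] = 1 + 7 = 8) = 8 (attained at k = 0)
  C[0][1] = min over k of (A[0][0] + B[0][1] = 7 + -2 = 5, A[0][1] + B[1][1] = 1 + 2 = 3) = 3 (attained at k = 1)
  C[1][0] = min over k of (A[1][0] + B[0][0] = 5 + 1 = 6, A[1][1] + B[1][0] = 6 + 7 = 13) = 6 (attained at k = 0)
  C[1][1] = min over k of (A[1][0] + B[0][1] = 5 + -2 = 3, A[1][1] + B[1][1] = 6 + 2 = 8) = 3 (attained at k = 0)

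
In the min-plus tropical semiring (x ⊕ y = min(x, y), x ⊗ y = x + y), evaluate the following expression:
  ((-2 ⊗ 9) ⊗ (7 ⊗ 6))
((-2 ⊗ 9) ⊗ (7 ⊗ 6)) = 20

Expand innermost to outermost. Recall ⊕ takes the minimum of its arguments and ⊗ takes their sum. Working out the expression ((-2 ⊗ 9) ⊗ (7 ⊗ 6)) gives 20.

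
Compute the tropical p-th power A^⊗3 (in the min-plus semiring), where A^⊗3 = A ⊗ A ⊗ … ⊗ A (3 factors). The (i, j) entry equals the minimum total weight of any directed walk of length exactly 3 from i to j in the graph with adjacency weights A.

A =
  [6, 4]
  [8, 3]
A^⊗3 =
  [15, 10]
  [14, 9]

Each entry (A^⊗3)_ij equals the minimum over all length-3 walks i = v_0 → v_1 → … → v_3 = j of Σ_t A[v_t][v_{t+1}]. For example, for (i, j) = (0, 1) we minimise over 4 possible intermediate vertex sequences; the minimum is 10, attained along the walk 0 → 1 → 1 → 1.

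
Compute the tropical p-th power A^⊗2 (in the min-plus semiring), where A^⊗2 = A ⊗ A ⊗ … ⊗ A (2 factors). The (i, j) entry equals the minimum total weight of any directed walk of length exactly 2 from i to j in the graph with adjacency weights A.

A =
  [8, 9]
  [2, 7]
A^⊗2 =
  [11, 16]
  [9, 11]

Each entry (A^⊗2)_ij equals the minimum over all length-2 walks i = v_0 → v_1 → … → v_2 = j of Σ_t A[v_t][v_{t+1}]. For example, for (i, j) = (0, 1) we minimise over 2 possible intermediate vertex sequences; the minimum is 16, attained along the walk 0 → 1 → 1.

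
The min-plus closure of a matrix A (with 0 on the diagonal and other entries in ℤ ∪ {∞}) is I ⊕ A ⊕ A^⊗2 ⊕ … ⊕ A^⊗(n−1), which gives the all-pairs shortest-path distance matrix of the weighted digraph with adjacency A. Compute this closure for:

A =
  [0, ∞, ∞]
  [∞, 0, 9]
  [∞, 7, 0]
Closure =
  [0, ∞, ∞]
  [∞, 0, 9]
  [∞, 7, 0]

This is the Floyd-Warshall all-pairs shortest-path computation. For each intermediate vertex k = 0, 1, …, 2, update dist[i][j] ← min(dist[i][j], dist[i][k] + dist[k][j]). The final matrix gives, for each (i, j), the minimum total weight of any directed path from i to j (possibly empty when i = j).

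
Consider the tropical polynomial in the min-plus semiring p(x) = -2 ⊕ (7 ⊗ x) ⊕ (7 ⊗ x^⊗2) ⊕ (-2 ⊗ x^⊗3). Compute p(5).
p(5) = -2

A tropical monomial a ⊗ x^⊗i evaluates to a + i · x. Evaluating each term at x = 5:
  Term 0 contributes -2 + 0 · 5 = -2
  Term 1 contributes 7 + 1 · 5 = 12
  Term 2 contributes 7 + 2 · 5 = 17
  Term 3 contributes -2 + 3 · 5 = 13
p(5) = ⊕ of these = min[-2, 12, 17, 13] = -2.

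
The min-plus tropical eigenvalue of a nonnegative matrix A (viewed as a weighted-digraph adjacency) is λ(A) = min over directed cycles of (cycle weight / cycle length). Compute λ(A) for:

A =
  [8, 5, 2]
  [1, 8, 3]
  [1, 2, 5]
λ(A) = 3/2

Enumerate directed cycles and compute their means (weight / length). Sample:
  cycle 0 → 0: weight = 8, length = 1, mean = 8/1 ≈ 8.000
  cycle 1 → 1: weight = 8, length = 1, mean = 8/1 ≈ 8.000
  cycle 2 → 2: weight = 5, length = 1, mean = 5/1 ≈ 5.000
  cycle 0 → 1 → 0: weight = 6, length = 2, mean = 6/2 ≈ 3.000
  cycle 0 → 2 → 0: weight = 3, length = 2, mean = 3/2 ≈ 1.500
  cycle 1 → 0 → 1: weight = 6, length = 2, mean = 6/2 ≈ 3.000
Minimum mean = 1.500, attained e.g. along the cycle 0 → 2 → 0 with weight 3 and length 2. So λ(A) = 3/2 = 3/2.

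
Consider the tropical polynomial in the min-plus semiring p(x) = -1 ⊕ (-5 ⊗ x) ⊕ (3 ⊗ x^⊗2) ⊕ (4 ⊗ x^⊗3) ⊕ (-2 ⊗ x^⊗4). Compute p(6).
p(6) = -1

A tropical monomial a ⊗ x^⊗i evaluates to a + i · x. Evaluating each term at x = 6:
  Term 0 contributes -1 + 0 · 6 = -1
  Term 1 contributes -5 + 1 · 6 = 1
  Term 2 contributes 3 + 2 · 6 = 15
  Term 3 contributes 4 + 3 · 6 = 22
  Term 4 contributes -2 + 4 · 6 = 22
p(6) = ⊕ of these = min[-1, 1, 15, 22, 22] = -1.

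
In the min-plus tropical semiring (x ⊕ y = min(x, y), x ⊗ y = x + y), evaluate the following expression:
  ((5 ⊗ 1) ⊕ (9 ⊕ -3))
((5 ⊗ 1) ⊕ (9 ⊕ -3)) = -3

Expand innermost to outermost. Recall ⊕ takes the minimum of its arguments and ⊗ takes their sum. Working out the expression ((5 ⊗ 1) ⊕ (9 ⊕ -3)) gives -3.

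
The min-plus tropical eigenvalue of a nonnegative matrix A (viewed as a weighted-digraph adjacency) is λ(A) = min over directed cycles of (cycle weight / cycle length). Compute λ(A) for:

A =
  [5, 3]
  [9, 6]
λ(A) = 5

Enumerate directed cycles and compute their means (weight / length). Sample:
  cycle 0 → 0: weight = 5, length = 1, mean = 5/1 ≈ 5.000
  cycle 1 → 1: weight = 6, length = 1, mean = 6/1 ≈ 6.000
  cycle 0 → 1 → 0: weight = 12, length = 2, mean = 12/2 ≈ 6.000
  cycle 1 → 0 → 1: weight = 12, length = 2, mean = 12/2 ≈ 6.000
Minimum mean = 5.000, attained e.g. along the cycle 0 → 0 with weight 5 and length 1. So λ(A) = 5/1 = 5.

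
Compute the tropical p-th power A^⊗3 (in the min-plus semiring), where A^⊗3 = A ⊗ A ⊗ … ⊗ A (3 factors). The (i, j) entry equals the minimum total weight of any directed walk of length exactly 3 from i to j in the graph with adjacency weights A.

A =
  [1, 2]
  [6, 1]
A^⊗3 =
  [3, 4]
  [8, 3]

Each entry (A^⊗3)_ij equals the minimum over all length-3 walks i = v_0 → v_1 → … → v_3 = j of Σ_t A[v_t][v_{t+1}]. For example, for (i, j) = (0, 1) we minimise over 4 possible intermediate vertex sequences; the minimum is 4, attained along the walk 0 → 0 → 0 → 1.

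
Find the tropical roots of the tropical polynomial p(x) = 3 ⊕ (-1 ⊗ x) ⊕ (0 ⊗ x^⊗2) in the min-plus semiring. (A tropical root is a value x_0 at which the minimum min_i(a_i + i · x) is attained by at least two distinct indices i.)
Roots: {-1, 4}

Each tropical root is a break point of the lower envelope of the lines y = a_i + i · x (there are 3 lines, with slopes 0, 1, ..., 2). Only the lines that attain the minimum somewhere contribute to roots; other lines are dominated. Here the surviving (envelope) indices are i = 2, i = 1, i = 0.
Intersections between consecutive envelope lines give the roots: for adjacent envelope indices i < j the intersection is x = (a_i − a_j) / (j − i). Reading off the sorted break points: {-1, 4}.
Verification: at each break x_0, at least two indices attain the minimum of min_i(a_i + i · x_0).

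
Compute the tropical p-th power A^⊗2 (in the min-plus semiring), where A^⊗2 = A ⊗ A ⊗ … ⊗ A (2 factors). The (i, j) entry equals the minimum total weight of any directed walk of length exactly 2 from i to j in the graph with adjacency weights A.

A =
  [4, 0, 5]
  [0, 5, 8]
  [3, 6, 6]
A^⊗2 =
  [0, 4, 8]
  [4, 0, 5]
  [6, 3, 8]

Each entry (A^⊗2)_ij equals the minimum over all length-2 walks i = v_0 → v_1 → … → v_2 = j of Σ_t A[v_t][v_{t+1}]. For example, for (i, j) = (0, 2) we minimise over 3 possible intermediate vertex sequences; the minimum is 8, attained along the walk 0 → 1 → 2.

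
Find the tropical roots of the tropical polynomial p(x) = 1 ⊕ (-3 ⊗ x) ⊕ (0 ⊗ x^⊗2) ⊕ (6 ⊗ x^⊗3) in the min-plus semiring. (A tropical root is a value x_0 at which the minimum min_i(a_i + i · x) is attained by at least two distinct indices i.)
Roots: {-6, -3, 4}

Each tropical root is a break point of the lower envelope of the lines y = a_i + i · x (there are 4 lines, with slopes 0, 1, ..., 3). Only the lines that attain the minimum somewhere contribute to roots; other lines are dominated. Here the surviving (envelope) indices are i = 3, i = 2, i = 1, i = 0.
Intersections between consecutive envelope lines give the roots: for adjacent envelope indices i < j the intersection is x = (a_i − a_j) / (j − i). Reading off the sorted break points: {-6, -3, 4}.
Verification: at each break x_0, at least two indices attain the minimum of min_i(a_i + i · x_0).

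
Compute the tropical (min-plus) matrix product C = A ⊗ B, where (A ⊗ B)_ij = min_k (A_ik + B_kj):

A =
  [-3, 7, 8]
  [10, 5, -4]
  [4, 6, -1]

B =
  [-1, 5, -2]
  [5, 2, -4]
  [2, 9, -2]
A ⊗ B =
  [-4, 2, -5]
  [-2, 5, -6]
  [1, 8, -3]

Apply the min-plus product entry-by-entry:
  C[0][0] = min over k of (A[0][0] + B[0][0] = -3 + -1 = -4, A[0][1] + B[1][0] = 7 + 5 = 12, A[0][2] + B[2][0] = 8 + 2 = 10) = -4 (attained at k = 0)
  C[0][1] = min over k of (A[0][0] + B[0][1] = -3 + 5 = 2, A[0][1] + B[1][1] = 7 + 2 = 9, A[0][2] + B[2][1] = 8 + 9 = 17) = 2 (attained at k = 0)
  C[0][2] = min over k of (A[0][0] + B[0][2] = -3 + -2 = -5, A[0][1] + B[1][2] = 7 + -4 = 3, A[0][2] + B[2][2] = 8 + -2 = 6) = -5 (attained at k = 0)
  C[1][0] = min over k of (A[1][0] + B[0][0] = 10 + -1 = 9, A[1][1] + B[1][0] = 5 + 5 = 10, A[1][2] + B[2][0] = -4 + 2 = -2) = -2 (attained at k = 2)
  C[1][1] = min over k of (A[1][0] + B[0][1] = 10 + 5 = 15, A[1][1] + B[1][1] = 5 + 2 = 7, A[1][2] + B[2][1] = -4 + 9 = 5) = 5 (attained at k = 2)
  C[1][2] = min over k of (A[1][0] + B[0][2] = 10 + -2 = 8, A[1][1] + B[1][2] = 5 + -4 = 1, A[1][2] + B[2][2] = -4 + -2 = -6) = -6 (attained at k = 2)
  C[2][0] = min over k of (A[2][0] + B[0][0] = 4 + -1 = 3, A[2][1] + B[1][0] = 6 + 5 = 11, A[2][2] + B[2][0] = -1 + 2 = 1) = 1 (attained at k = 2)
  C[2][1] = min over k of (A[2][0] + B[0][1] = 4 + 5 = 9, A[2][1] + B[1][1] = 6 + 2 = 8, A[2][2] + B[2][1] = -1 + 9 = 8) = 8 (attained at k = 1)
  C[2][2] = min over k of (A[2][0] + B[0][2] = 4 + -2 = 2, A[2][1] + B[1][2] = 6 + -4 = 2, A[2][2] + B[2][2] = -1 + -2 = -3) = -3 (attained at k = 2)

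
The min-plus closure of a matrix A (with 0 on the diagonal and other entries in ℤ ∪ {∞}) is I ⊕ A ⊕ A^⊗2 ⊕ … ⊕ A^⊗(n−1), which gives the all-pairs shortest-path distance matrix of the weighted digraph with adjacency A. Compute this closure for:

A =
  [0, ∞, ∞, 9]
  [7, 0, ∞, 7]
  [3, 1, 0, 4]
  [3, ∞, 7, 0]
Closure =
  [0, 17, 16, 9]
  [7, 0, 14, 7]
  [3, 1, 0, 4]
  [3, 8, 7, 0]

This is the Floyd-Warshall all-pairs shortest-path computation. For each intermediate vertex k = 0, 1, …, 3, update dist[i][j] ← min(dist[i][j], dist[i][k] + dist[k][j]). The final matrix gives, for each (i, j), the minimum total weight of any directed path from i to j (possibly empty when i = j).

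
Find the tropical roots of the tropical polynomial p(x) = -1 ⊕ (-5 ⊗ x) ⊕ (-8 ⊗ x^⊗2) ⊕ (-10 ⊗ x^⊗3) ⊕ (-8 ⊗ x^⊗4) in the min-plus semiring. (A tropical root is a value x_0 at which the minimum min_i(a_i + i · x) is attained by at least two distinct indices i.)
Roots: {-2, 2, 3, 4}

Each tropical root is a break point of the lower envelope of the lines y = a_i + i · x (there are 5 lines, with slopes 0, 1, ..., 4). Only the lines that attain the minimum somewhere contribute to roots; other lines are dominated. Here the surviving (envelope) indices are i = 4, i = 3, i = 2, i = 1, i = 0.
Intersections between consecutive envelope lines give the roots: for adjacent envelope indices i < j the intersection is x = (a_i − a_j) / (j − i). Reading off the sorted break points: {-2, 2, 3, 4}.
Verification: at each break x_0, at least two indices attain the minimum of min_i(a_i + i · x_0).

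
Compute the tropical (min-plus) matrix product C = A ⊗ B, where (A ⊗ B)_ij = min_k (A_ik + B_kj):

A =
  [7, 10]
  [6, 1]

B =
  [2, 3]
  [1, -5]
A ⊗ B =
  [9, 5]
  [2, -4]

Apply the min-plus product entry-by-entry:
  C[0][0] = min over k of (A[0][0] + B[0][0] = 7 + 2 = 9, A[0][1] + B[1][0] = 10 + 1 = 11) = 9 (attained at k = 0)
  C[0][1] = min over k of (A[0][0] + B[0][1] = 7 + 3 = 10, A[0][1] + B[1][1] = 10 + -5 = 5) = 5 (attained at k = 1)
  C[1][0] = min over k of (A[1][0] + B[0][0] = 6 + 2 = 8, A[1][1] + B[1][0] = 1 + 1 = 2) = 2 (attained at k = 1)
  C[1][1] = min over k of (A[1][0] + B[0][1] = 6 + 3 = 9, A[1][1] + B[1][1] = 1 + -5 = -4) = -4 (attained at k = 1)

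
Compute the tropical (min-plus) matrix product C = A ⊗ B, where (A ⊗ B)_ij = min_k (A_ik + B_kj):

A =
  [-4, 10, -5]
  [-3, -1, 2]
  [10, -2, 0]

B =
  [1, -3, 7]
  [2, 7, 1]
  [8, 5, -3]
A ⊗ B =
  [-3, -7, -8]
  [-2, -6, -1]
  [0, 5, -3]

Apply the min-plus product entry-by-entry:
  C[0][0] = min over k of (A[0][0] + B[0][0] = -4 + 1 = -3, A[0][1] + B[1][0] = 10 + 2 = 12, A[0][2] + B[2][0] = -5 + 8 = 3) = -3 (attained at k = 0)
  C[0][1] = min over k of (A[0][0] + B[0][1] = -4 + -3 = -7, A[0][1] + B[1][1] = 10 + 7 = 17, A[0][2] + B[2][1] = -5 + 5 = 0) = -7 (attained at k = 0)
  C[0][2] = min over k of (A[0][0] + B[0][2] = -4 + 7 = 3, A[0][1] + B[1][2] = 10 + 1 = 11, A[0][2] + B[2][2] = -5 + -3 = -8) = -8 (attained at k = 2)
  C[1][0] = min over k of (A[1][0] + B[0][0] = -3 + 1 = -2, A[1][1] + B[1][0] = -1 + 2 = 1, A[1][2] + B[2][0] = 2 + 8 = 10) = -2 (attained at k = 0)
  C[1][1] = min over k of (A[1][0] + B[0][1] = -3 + -3 = -6, A[1][1] + B[1][1] = -1 + 7 = 6, A[1][2] + B[2][1] = 2 + 5 = 7) = -6 (attained at k = 0)
  C[1][2] = min over k of (A[1][0] + B[0][2] = -3 + 7 = 4, A[1][1] + B[1][2] = -1 + 1 = 0, A[1][2] + B[2][2] = 2 + -3 = -1) = -1 (attained at k = 2)
  C[2][0] = min over k of (A[2][0] + B[0][0] = 10 + 1 = 11, A[2][1] + B[1][0] = -2 + 2 = 0, A[2][2] + B[2][0] = 0 + 8 = 8) = 0 (attained at k = 1)
  C[2][1] = min over k of (A[2][0] + B[0][1] = 10 + -3 = 7, A[2][1] + B[1][1] = -2 + 7 = 5, A[2][2] + B[2][1] = 0 + 5 = 5) = 5 (attained at k = 1)
  C[2][2] = min over k of (A[2][0] + B[0][2] = 10 + 7 = 17, A[2][1] + B[1][2] = -2 + 1 = -1, A[2][2] + B[2][2] = 0 + -3 = -3) = -3 (attained at k = 2)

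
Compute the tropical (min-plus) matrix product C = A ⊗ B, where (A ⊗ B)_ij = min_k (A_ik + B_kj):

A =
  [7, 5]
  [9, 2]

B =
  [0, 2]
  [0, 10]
A ⊗ B =
  [5, 9]
  [2, 11]

Apply the min-plus product entry-by-entry:
  C[0][0] = min over k of (A[0][0] + B[0][0] = 7 + 0 = 7, A[0][1] + B[1][0] = 5 + 0 = 5) = 5 (attained at k = 1)
  C[0][1] = min over k of (A[0][0] + B[0][1] = 7 + 2 = 9, A[0][1] + B[1][1] = 5 + 10 = 15) = 9 (attained at k = 0)
  C[1][0] = min over k of (A[1][0] + B[0][0] = 9 + 0 = 9, A[1][1] + B[1][0] = 2 + 0 = 2) = 2 (attained at k = 1)
  C[1][1] = min over k of (A[1][0] + B[0][1] = 9 + 2 = 11, A[1][1] + B[1][1] = 2 + 10 = 12) = 11 (attained at k = 0)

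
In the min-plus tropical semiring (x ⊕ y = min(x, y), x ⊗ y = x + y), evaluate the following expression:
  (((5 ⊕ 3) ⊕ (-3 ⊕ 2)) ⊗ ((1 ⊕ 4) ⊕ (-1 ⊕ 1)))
(((5 ⊕ 3) ⊕ (-3 ⊕ 2)) ⊗ ((1 ⊕ 4) ⊕ (-1 ⊕ 1))) = -4

Expand innermost to outermost. Recall ⊕ takes the minimum of its arguments and ⊗ takes their sum. Working out the expression (((5 ⊕ 3) ⊕ (-3 ⊕ 2)) ⊗ ((1 ⊕ 4) ⊕ (-1 ⊕ 1))) gives -4.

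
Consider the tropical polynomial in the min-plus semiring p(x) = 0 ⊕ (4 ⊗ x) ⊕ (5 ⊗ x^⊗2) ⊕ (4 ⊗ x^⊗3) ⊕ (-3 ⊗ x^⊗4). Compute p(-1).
p(-1) = -7

A tropical monomial a ⊗ x^⊗i evaluates to a + i · x. Evaluating each term at x = -1:
  Term 0 contributes 0 + 0 · -1 = 0
  Term 1 contributes 4 + 1 · -1 = 3
  Term 2 contributes 5 + 2 · -1 = 3
  Term 3 contributes 4 + 3 · -1 = 1
  Term 4 contributes -3 + 4 · -1 = -7
p(-1) = ⊕ of these = min[0, 3, 3, 1, -7] = -7.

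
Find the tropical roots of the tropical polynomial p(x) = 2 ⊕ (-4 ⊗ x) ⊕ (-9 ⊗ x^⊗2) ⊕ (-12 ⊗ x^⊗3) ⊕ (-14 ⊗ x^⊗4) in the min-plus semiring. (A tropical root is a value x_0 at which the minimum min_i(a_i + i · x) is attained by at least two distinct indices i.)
Roots: {2, 3, 5, 6}

Each tropical root is a break point of the lower envelope of the lines y = a_i + i · x (there are 5 lines, with slopes 0, 1, ..., 4). Only the lines that attain the minimum somewhere contribute to roots; other lines are dominated. Here the surviving (envelope) indices are i = 4, i = 3, i = 2, i = 1, i = 0.
Intersections between consecutive envelope lines give the roots: for adjacent envelope indices i < j the intersection is x = (a_i − a_j) / (j − i). Reading off the sorted break points: {2, 3, 5, 6}.
Verification: at each break x_0, at least two indices attain the minimum of min_i(a_i + i · x_0).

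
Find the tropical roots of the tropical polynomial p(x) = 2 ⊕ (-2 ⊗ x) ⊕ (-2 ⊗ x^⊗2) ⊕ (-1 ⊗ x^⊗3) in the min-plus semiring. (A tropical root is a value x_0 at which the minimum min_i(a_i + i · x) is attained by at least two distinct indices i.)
Roots: {-1, 0, 4}

Each tropical root is a break point of the lower envelope of the lines y = a_i + i · x (there are 4 lines, with slopes 0, 1, ..., 3). Only the lines that attain the minimum somewhere contribute to roots; other lines are dominated. Here the surviving (envelope) indices are i = 3, i = 2, i = 1, i = 0.
Intersections between consecutive envelope lines give the roots: for adjacent envelope indices i < j the intersection is x = (a_i − a_j) / (j − i). Reading off the sorted break points: {-1, 0, 4}.
Verification: at each break x_0, at least two indices attain the minimum of min_i(a_i + i · x_0).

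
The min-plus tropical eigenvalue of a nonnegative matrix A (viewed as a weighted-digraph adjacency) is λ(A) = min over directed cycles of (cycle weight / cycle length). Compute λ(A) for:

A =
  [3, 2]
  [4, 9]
λ(A) = 3

Enumerate directed cycles and compute their means (weight / length). Sample:
  cycle 0 → 0: weight = 3, length = 1, mean = 3/1 ≈ 3.000
  cycle 1 → 1: weight = 9, length = 1, mean = 9/1 ≈ 9.000
  cycle 0 → 1 → 0: weight = 6, length = 2, mean = 6/2 ≈ 3.000
  cycle 1 → 0 → 1: weight = 6, length = 2, mean = 6/2 ≈ 3.000
Minimum mean = 3.000, attained e.g. along the cycle 0 → 0 with weight 3 and length 1. So λ(A) = 3/1 = 3.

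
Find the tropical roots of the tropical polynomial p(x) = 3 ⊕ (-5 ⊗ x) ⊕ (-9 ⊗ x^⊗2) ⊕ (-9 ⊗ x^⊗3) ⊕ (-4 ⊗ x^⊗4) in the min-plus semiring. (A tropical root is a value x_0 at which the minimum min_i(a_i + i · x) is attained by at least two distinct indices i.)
Roots: {-5, 0, 4, 8}

Each tropical root is a break point of the lower envelope of the lines y = a_i + i · x (there are 5 lines, with slopes 0, 1, ..., 4). Only the lines that attain the minimum somewhere contribute to roots; other lines are dominated. Here the surviving (envelope) indices are i = 4, i = 3, i = 2, i = 1, i = 0.
Intersections between consecutive envelope lines give the roots: for adjacent envelope indices i < j the intersection is x = (a_i − a_j) / (j − i). Reading off the sorted break points: {-5, 0, 4, 8}.
Verification: at each break x_0, at least two indices attain the minimum of min_i(a_i + i · x_0).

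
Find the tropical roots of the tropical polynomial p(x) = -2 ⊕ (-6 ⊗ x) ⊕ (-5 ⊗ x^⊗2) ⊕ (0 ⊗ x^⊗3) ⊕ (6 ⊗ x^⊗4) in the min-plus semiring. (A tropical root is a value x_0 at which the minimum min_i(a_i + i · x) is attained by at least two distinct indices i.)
Roots: {-6, -5, -1, 4}

Each tropical root is a break point of the lower envelope of the lines y = a_i + i · x (there are 5 lines, with slopes 0, 1, ..., 4). Only the lines that attain the minimum somewhere contribute to roots; other lines are dominated. Here the surviving (envelope) indices are i = 4, i = 3, i = 2, i = 1, i = 0.
Intersections between consecutive envelope lines give the roots: for adjacent envelope indices i < j the intersection is x = (a_i − a_j) / (j − i). Reading off the sorted break points: {-6, -5, -1, 4}.
Verification: at each break x_0, at least two indices attain the minimum of min_i(a_i + i · x_0).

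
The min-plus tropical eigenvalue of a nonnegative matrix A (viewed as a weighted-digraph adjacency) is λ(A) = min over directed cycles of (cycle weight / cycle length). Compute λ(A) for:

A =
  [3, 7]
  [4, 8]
λ(A) = 3

Enumerate directed cycles and compute their means (weight / length). Sample:
  cycle 0 → 0: weight = 3, length = 1, mean = 3/1 ≈ 3.000
  cycle 1 → 1: weight = 8, length = 1, mean = 8/1 ≈ 8.000
  cycle 0 → 1 → 0: weight = 11, length = 2, mean = 11/2 ≈ 5.500
  cycle 1 → 0 → 1: weight = 11, length = 2, mean = 11/2 ≈ 5.500
Minimum mean = 3.000, attained e.g. along the cycle 0 → 0 with weight 3 and length 1. So λ(A) = 3/1 = 3.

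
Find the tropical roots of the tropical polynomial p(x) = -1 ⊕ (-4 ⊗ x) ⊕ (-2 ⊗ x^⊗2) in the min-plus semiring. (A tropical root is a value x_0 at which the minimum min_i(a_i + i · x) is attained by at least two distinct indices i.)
Roots: {-2, 3}

Each tropical root is a break point of the lower envelope of the lines y = a_i + i · x (there are 3 lines, with slopes 0, 1, ..., 2). Only the lines that attain the minimum somewhere contribute to roots; other lines are dominated. Here the surviving (envelope) indices are i = 2, i = 1, i = 0.
Intersections between consecutive envelope lines give the roots: for adjacent envelope indices i < j the intersection is x = (a_i − a_j) / (j − i). Reading off the sorted break points: {-2, 3}.
Verification: at each break x_0, at least two indices attain the minimum of min_i(a_i + i · x_0).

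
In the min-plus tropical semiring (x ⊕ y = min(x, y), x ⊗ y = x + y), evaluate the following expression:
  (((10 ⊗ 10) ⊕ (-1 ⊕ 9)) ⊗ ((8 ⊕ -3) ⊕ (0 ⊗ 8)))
(((10 ⊗ 10) ⊕ (-1 ⊕ 9)) ⊗ ((8 ⊕ -3) ⊕ (0 ⊗ 8))) = -4

Expand innermost to outermost. Recall ⊕ takes the minimum of its arguments and ⊗ takes their sum. Working out the expression (((10 ⊗ 10) ⊕ (-1 ⊕ 9)) ⊗ ((8 ⊕ -3) ⊕ (0 ⊗ 8))) gives -4.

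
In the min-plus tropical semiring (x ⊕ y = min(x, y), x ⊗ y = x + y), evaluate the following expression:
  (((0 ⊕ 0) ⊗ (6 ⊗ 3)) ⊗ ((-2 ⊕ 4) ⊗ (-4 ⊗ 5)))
(((0 ⊕ 0) ⊗ (6 ⊗ 3)) ⊗ ((-2 ⊕ 4) ⊗ (-4 ⊗ 5))) = 8

Expand innermost to outermost. Recall ⊕ takes the minimum of its arguments and ⊗ takes their sum. Working out the expression (((0 ⊕ 0) ⊗ (6 ⊗ 3)) ⊗ ((-2 ⊕ 4) ⊗ (-4 ⊗ 5))) gives 8.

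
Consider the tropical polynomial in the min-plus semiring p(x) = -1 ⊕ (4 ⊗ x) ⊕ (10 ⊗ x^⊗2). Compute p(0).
p(0) = -1

A tropical monomial a ⊗ x^⊗i evaluates to a + i · x. Evaluating each term at x = 0:
  Term 0 contributes -1 + 0 · 0 = -1
  Term 1 contributes 4 + 1 · 0 = 4
  Term 2 contributes 10 + 2 · 0 = 10
p(0) = ⊕ of these = min[-1, 4, 10] = -1.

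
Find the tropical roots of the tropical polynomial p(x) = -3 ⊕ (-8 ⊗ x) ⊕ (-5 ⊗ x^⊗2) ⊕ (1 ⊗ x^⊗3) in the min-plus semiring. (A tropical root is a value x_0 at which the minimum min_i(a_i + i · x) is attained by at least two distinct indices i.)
Roots: {-6, -3, 5}

Each tropical root is a break point of the lower envelope of the lines y = a_i + i · x (there are 4 lines, with slopes 0, 1, ..., 3). Only the lines that attain the minimum somewhere contribute to roots; other lines are dominated. Here the surviving (envelope) indices are i = 3, i = 2, i = 1, i = 0.
Intersections between consecutive envelope lines give the roots: for adjacent envelope indices i < j the intersection is x = (a_i − a_j) / (j − i). Reading off the sorted break points: {-6, -3, 5}.
Verification: at each break x_0, at least two indices attain the minimum of min_i(a_i + i · x_0).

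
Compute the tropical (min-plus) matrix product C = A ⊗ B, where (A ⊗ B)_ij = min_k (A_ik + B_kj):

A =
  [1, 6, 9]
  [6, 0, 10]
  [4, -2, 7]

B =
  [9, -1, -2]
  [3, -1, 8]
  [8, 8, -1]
A ⊗ B =
  [9, 0, -1]
  [3, -1, 4]
  [1, -3, 2]

Apply the min-plus product entry-by-entry:
  C[0][0] = min over k of (A[0][0] + B[0][0] = 1 + 9 = 10, A[0][1] + B[1][0] = 6 + 3 = 9, A[0][2] + B[2][0] = 9 + 8 = 17) = 9 (attained at k = 1)
  C[0][1] = min over k of (A[0][0] + B[0][1] = 1 + -1 = 0, A[0][1] + B[1][1] = 6 + -1 = 5, A[0][2] + B[2][1] = 9 + 8 = 17) = 0 (attained at k = 0)
  C[0][2] = min over k of (A[0][0] + B[0][2] = 1 + -2 = -1, A[0][1] + B[1][2] = 6 + 8 = 14, A[0][2] + B[2][2] = 9 + -1 = 8) = -1 (attained at k = 0)
  C[1][0] = min over k of (A[1][0] + B[0][0] = 6 + 9 = 15, A[1][1] + B[1][0] = 0 + 3 = 3, A[1][2] + B[2][0] = 10 + 8 = 18) = 3 (attained at k = 1)
  C[1][1] = min over k of (A[1][0] + B[0][1] = 6 + -1 = 5, A[1][1] + B[1][1] = 0 + -1 = -1, A[1][2] + B[2][1] = 10 + 8 = 18) = -1 (attained at k = 1)
  C[1][2] = min over k of (A[1][0] + B[0][2] = 6 + -2 = 4, A[1][1] + B[1][2] = 0 + 8 = 8, A[1][2] + B[2][2] = 10 + -1 = 9) = 4 (attained at k = 0)
  C[2][0] = min over k of (A[2][0] + B[0][0] = 4 + 9 = 13, A[2][1] + B[1][0] = -2 + 3 = 1, A[2][2] + B[2][0] = 7 + 8 = 15) = 1 (attained at k = 1)
  C[2][1] = min over k of (A[2][0] + B[0][1] = 4 + -1 = 3, A[2][1] + B[1][1] = -2 + -1 = -3, A[2][2] + B[2][1] = 7 + 8 = 15) = -3 (attained at k = 1)
  C[2][2] = min over k of (A[2][0] + B[0][2] = 4 + -2 = 2, A[2][1] + B[1][2] = -2 + 8 = 6, A[2][2] + B[2][2] = 7 + -1 = 6) = 2 (attained at k = 0)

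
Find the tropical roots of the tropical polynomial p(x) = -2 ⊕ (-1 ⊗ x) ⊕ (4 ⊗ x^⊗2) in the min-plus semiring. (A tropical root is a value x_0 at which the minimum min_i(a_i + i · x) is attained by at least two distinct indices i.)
Roots: {-5, -1}

Each tropical root is a break point of the lower envelope of the lines y = a_i + i · x (there are 3 lines, with slopes 0, 1, ..., 2). Only the lines that attain the minimum somewhere contribute to roots; other lines are dominated. Here the surviving (envelope) indices are i = 2, i = 1, i = 0.
Intersections between consecutive envelope lines give the roots: for adjacent envelope indices i < j the intersection is x = (a_i − a_j) / (j − i). Reading off the sorted break points: {-5, -1}.
Verification: at each break x_0, at least two indices attain the minimum of min_i(a_i + i · x_0).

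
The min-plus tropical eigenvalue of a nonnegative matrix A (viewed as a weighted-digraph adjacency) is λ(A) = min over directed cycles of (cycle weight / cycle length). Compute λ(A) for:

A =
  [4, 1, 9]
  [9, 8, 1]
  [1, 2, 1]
λ(A) = 1

Enumerate directed cycles and compute their means (weight / length). Sample:
  cycle 0 → 0: weight = 4, length = 1, mean = 4/1 ≈ 4.000
  cycle 1 → 1: weight = 8, length = 1, mean = 8/1 ≈ 8.000
  cycle 2 → 2: weight = 1, length = 1, mean = 1/1 ≈ 1.000
  cycle 0 → 1 → 0: weight = 10, length = 2, mean = 10/2 ≈ 5.000
  cycle 0 → 2 → 0: weight = 10, length = 2, mean = 10/2 ≈ 5.000
  cycle 1 → 0 → 1: weight = 10, length = 2, mean = 10/2 ≈ 5.000
Minimum mean = 1.000, attained e.g. along the cycle 2 → 2 with weight 1 and length 1. So λ(A) = 1/1 = 1.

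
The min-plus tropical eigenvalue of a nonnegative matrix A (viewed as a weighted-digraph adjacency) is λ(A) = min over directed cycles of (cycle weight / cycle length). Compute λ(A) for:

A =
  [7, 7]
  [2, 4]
λ(A) = 4

Enumerate directed cycles and compute their means (weight / length). Sample:
  cycle 0 → 0: weight = 7, length = 1, mean = 7/1 ≈ 7.000
  cycle 1 → 1: weight = 4, length = 1, mean = 4/1 ≈ 4.000
  cycle 0 → 1 → 0: weight = 9, length = 2, mean = 9/2 ≈ 4.500
  cycle 1 → 0 → 1: weight = 9, length = 2, mean = 9/2 ≈ 4.500
Minimum mean = 4.000, attained e.g. along the cycle 1 → 1 with weight 4 and length 1. So λ(A) = 4/1 = 4.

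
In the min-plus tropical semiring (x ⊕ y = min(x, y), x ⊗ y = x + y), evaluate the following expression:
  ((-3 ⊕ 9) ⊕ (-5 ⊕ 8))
((-3 ⊕ 9) ⊕ (-5 ⊕ 8)) = -5

Expand innermost to outermost. Recall ⊕ takes the minimum of its arguments and ⊗ takes their sum. Working out the expression ((-3 ⊕ 9) ⊕ (-5 ⊕ 8)) gives -5.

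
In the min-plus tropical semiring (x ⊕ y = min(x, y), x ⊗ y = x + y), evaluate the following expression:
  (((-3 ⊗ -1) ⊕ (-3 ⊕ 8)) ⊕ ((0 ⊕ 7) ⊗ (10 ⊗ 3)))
(((-3 ⊗ -1) ⊕ (-3 ⊕ 8)) ⊕ ((0 ⊕ 7) ⊗ (10 ⊗ 3))) = -4

Expand innermost to outermost. Recall ⊕ takes the minimum of its arguments and ⊗ takes their sum. Working out the expression (((-3 ⊗ -1) ⊕ (-3 ⊕ 8)) ⊕ ((0 ⊕ 7) ⊗ (10 ⊗ 3))) gives -4.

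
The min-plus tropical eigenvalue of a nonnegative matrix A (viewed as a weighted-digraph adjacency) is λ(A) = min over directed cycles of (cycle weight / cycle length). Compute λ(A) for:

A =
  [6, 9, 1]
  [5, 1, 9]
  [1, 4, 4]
λ(A) = 1

Enumerate directed cycles and compute their means (weight / length). Sample:
  cycle 0 → 0: weight = 6, length = 1, mean = 6/1 ≈ 6.000
  cycle 1 → 1: weight = 1, length = 1, mean = 1/1 ≈ 1.000
  cycle 2 → 2: weight = 4, length = 1, mean = 4/1 ≈ 4.000
  cycle 0 → 1 → 0: weight = 14, length = 2, mean = 14/2 ≈ 7.000
  cycle 0 → 2 → 0: weight = 2, length = 2, mean = 2/2 ≈ 1.000
  cycle 1 → 0 → 1: weight = 14, length = 2, mean = 14/2 ≈ 7.000
Minimum mean = 1.000, attained e.g. along the cycle 1 → 1 with weight 1 and length 1. So λ(A) = 1/1 = 1.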